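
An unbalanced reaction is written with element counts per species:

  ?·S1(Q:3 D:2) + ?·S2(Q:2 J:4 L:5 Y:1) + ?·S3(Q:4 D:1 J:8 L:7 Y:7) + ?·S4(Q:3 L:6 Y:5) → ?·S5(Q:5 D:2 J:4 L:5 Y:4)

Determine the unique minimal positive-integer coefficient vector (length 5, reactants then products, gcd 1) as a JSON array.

Q: 4·3+1·2+2·4+1·3 = 25 | 5·5 = 25
D: 4·2+1·0+2·1+1·0 = 10 | 5·2 = 10
J: 4·0+1·4+2·8+1·0 = 20 | 5·4 = 20
L: 4·0+1·5+2·7+1·6 = 25 | 5·5 = 25
Y: 4·0+1·1+2·7+1·5 = 20 | 5·4 = 20
gcd(4,1,2,1,5) = 1

Coefficients: [4, 1, 2, 1, 5]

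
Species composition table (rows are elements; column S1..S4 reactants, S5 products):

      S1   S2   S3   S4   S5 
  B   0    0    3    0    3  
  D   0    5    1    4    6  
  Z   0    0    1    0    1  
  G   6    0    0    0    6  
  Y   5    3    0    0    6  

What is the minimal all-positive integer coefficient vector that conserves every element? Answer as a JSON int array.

B: 6·0+2·0+6·3+5·0 = 18 | 6·3 = 18
D: 6·0+2·5+6·1+5·4 = 36 | 6·6 = 36
Z: 6·0+2·0+6·1+5·0 = 6 | 6·1 = 6
G: 6·6+2·0+6·0+5·0 = 36 | 6·6 = 36
Y: 6·5+2·3+6·0+5·0 = 36 | 6·6 = 36
gcd(6,2,6,5,6) = 1

Coefficients: [6, 2, 6, 5, 6]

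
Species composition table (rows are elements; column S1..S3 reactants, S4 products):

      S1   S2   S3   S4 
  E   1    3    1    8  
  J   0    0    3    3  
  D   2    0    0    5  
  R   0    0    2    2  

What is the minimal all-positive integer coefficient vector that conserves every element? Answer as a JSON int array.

E: 5·1+3·3+2·1 = 16 | 2·8 = 16
J: 5·0+3·0+2·3 = 6 | 2·3 = 6
D: 5·2+3·0+2·0 = 10 | 2·5 = 10
R: 5·0+3·0+2·2 = 4 | 2·2 = 4
gcd(5,3,2,2) = 1

Coefficients: [5, 3, 2, 2]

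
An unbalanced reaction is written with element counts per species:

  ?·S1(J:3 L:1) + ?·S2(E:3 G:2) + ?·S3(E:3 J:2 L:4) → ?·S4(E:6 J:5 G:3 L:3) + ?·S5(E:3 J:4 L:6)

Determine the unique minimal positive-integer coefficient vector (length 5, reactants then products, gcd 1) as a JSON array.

E: 6·0+6·3+3·3 = 27 | 4·6+1·3 = 27
J: 6·3+6·0+3·2 = 24 | 4·5+1·4 = 24
G: 6·0+6·2+3·0 = 12 | 4·3+1·0 = 12
L: 6·1+6·0+3·4 = 18 | 4·3+1·6 = 18
gcd(6,6,3,4,1) = 1

Coefficients: [6, 6, 3, 4, 1]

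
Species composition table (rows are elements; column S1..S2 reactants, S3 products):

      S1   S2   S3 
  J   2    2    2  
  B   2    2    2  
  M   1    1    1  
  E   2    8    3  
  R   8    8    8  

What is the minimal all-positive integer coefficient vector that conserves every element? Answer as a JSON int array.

Coefficients: [5, 1, 6]

J: 5·2+1·2 = 12 | 6·2 = 12
B: 5·2+1·2 = 12 | 6·2 = 12
M: 5·1+1·1 = 6 | 6·1 = 6
E: 5·2+1·8 = 18 | 6·3 = 18
R: 5·8+1·8 = 48 | 6·8 = 48
gcd(5,1,6) = 1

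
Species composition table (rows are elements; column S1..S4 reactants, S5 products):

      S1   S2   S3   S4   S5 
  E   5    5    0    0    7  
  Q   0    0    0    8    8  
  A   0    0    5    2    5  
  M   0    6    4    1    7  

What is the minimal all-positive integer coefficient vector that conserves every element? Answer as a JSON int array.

E: 4·5+3·5+3·0+5·0 = 35 | 5·7 = 35
Q: 4·0+3·0+3·0+5·8 = 40 | 5·8 = 40
A: 4·0+3·0+3·5+5·2 = 25 | 5·5 = 25
M: 4·0+3·6+3·4+5·1 = 35 | 5·7 = 35
gcd(4,3,3,5,5) = 1

Coefficients: [4, 3, 3, 5, 5]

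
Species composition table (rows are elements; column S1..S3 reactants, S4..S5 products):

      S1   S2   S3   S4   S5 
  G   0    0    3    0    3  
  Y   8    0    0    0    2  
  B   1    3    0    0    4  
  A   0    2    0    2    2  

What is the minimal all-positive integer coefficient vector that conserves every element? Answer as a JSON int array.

Coefficients: [1, 5, 4, 1, 4]

G: 1·0+5·0+4·3 = 12 | 1·0+4·3 = 12
Y: 1·8+5·0+4·0 = 8 | 1·0+4·2 = 8
B: 1·1+5·3+4·0 = 16 | 1·0+4·4 = 16
A: 1·0+5·2+4·0 = 10 | 1·2+4·2 = 10
gcd(1,5,4,1,4) = 1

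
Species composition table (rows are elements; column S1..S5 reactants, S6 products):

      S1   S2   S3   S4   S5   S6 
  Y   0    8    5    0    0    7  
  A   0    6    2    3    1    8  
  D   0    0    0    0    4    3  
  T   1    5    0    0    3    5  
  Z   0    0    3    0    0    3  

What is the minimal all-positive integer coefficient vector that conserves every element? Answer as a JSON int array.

Coefficients: [6, 1, 4, 5, 3, 4]

Y: 6·0+1·8+4·5+5·0+3·0 = 28 | 4·7 = 28
A: 6·0+1·6+4·2+5·3+3·1 = 32 | 4·8 = 32
D: 6·0+1·0+4·0+5·0+3·4 = 12 | 4·3 = 12
T: 6·1+1·5+4·0+5·0+3·3 = 20 | 4·5 = 20
Z: 6·0+1·0+4·3+5·0+3·0 = 12 | 4·3 = 12
gcd(6,1,4,5,3,4) = 1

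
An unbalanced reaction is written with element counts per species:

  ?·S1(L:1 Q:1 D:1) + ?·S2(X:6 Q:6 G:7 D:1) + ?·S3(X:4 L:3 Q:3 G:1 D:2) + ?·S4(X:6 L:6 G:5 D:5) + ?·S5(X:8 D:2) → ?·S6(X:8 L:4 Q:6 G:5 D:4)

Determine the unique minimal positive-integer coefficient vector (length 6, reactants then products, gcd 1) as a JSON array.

Coefficients: [6, 3, 4, 1, 1, 6]

X: 6·0+3·6+4·4+1·6+1·8 = 48 | 6·8 = 48
L: 6·1+3·0+4·3+1·6+1·0 = 24 | 6·4 = 24
Q: 6·1+3·6+4·3+1·0+1·0 = 36 | 6·6 = 36
G: 6·0+3·7+4·1+1·5+1·0 = 30 | 6·5 = 30
D: 6·1+3·1+4·2+1·5+1·2 = 24 | 6·4 = 24
gcd(6,3,4,1,1,6) = 1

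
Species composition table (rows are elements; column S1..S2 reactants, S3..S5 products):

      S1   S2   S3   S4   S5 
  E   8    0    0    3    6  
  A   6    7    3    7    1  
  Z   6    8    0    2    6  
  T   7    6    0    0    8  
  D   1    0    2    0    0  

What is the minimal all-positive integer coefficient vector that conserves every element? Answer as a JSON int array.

Coefficients: [6, 1, 3, 4, 6]

E: 6·8+1·0 = 48 | 3·0+4·3+6·6 = 48
A: 6·6+1·7 = 43 | 3·3+4·7+6·1 = 43
Z: 6·6+1·8 = 44 | 3·0+4·2+6·6 = 44
T: 6·7+1·6 = 48 | 3·0+4·0+6·8 = 48
D: 6·1+1·0 = 6 | 3·2+4·0+6·0 = 6
gcd(6,1,3,4,6) = 1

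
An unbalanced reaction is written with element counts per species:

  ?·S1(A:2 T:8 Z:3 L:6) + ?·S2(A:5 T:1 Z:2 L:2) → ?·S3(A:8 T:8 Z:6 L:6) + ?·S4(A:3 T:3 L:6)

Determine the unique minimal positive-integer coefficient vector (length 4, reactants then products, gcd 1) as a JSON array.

A: 2·2+3·5 = 19 | 2·8+1·3 = 19
T: 2·8+3·1 = 19 | 2·8+1·3 = 19
Z: 2·3+3·2 = 12 | 2·6+1·0 = 12
L: 2·6+3·2 = 18 | 2·6+1·6 = 18
gcd(2,3,2,1) = 1

Coefficients: [2, 3, 2, 1]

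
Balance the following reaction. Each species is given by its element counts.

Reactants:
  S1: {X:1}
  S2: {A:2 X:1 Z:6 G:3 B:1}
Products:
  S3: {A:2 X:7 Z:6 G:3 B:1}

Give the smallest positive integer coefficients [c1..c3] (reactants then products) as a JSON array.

A: 6·0+1·2 = 2 | 1·2 = 2
X: 6·1+1·1 = 7 | 1·7 = 7
Z: 6·0+1·6 = 6 | 1·6 = 6
G: 6·0+1·3 = 3 | 1·3 = 3
B: 6·0+1·1 = 1 | 1·1 = 1
gcd(6,1,1) = 1

Coefficients: [6, 1, 1]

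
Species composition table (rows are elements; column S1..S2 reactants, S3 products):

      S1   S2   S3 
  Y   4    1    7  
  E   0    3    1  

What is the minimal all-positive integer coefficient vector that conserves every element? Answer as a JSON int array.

Y: 5·4+1·1 = 21 | 3·7 = 21
E: 5·0+1·3 = 3 | 3·1 = 3
gcd(5,1,3) = 1

Coefficients: [5, 1, 3]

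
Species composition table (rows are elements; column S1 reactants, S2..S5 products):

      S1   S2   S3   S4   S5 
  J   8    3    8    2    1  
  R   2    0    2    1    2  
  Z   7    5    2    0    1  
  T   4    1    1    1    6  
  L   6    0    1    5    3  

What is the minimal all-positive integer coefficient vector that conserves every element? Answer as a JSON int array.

Coefficients: [4, 5, 1, 4, 1]

J: 4·8 = 32 | 5·3+1·8+4·2+1·1 = 32
R: 4·2 = 8 | 5·0+1·2+4·1+1·2 = 8
Z: 4·7 = 28 | 5·5+1·2+4·0+1·1 = 28
T: 4·4 = 16 | 5·1+1·1+4·1+1·6 = 16
L: 4·6 = 24 | 5·0+1·1+4·5+1·3 = 24
gcd(4,5,1,4,1) = 1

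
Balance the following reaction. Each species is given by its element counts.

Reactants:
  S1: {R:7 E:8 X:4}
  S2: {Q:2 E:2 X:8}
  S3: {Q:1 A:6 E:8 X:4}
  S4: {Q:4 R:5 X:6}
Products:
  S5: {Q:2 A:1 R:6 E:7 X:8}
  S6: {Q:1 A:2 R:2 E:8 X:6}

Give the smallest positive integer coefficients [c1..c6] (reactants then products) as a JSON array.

Q: 3·0+2·2+1·1+1·4 = 9 | 4·2+1·1 = 9
A: 3·0+2·0+1·6+1·0 = 6 | 4·1+1·2 = 6
R: 3·7+2·0+1·0+1·5 = 26 | 4·6+1·2 = 26
E: 3·8+2·2+1·8+1·0 = 36 | 4·7+1·8 = 36
X: 3·4+2·8+1·4+1·6 = 38 | 4·8+1·6 = 38
gcd(3,2,1,1,4,1) = 1

Coefficients: [3, 2, 1, 1, 4, 1]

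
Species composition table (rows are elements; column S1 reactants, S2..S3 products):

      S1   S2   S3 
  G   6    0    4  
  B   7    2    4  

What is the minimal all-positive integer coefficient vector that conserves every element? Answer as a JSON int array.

G: 2·6 = 12 | 1·0+3·4 = 12
B: 2·7 = 14 | 1·2+3·4 = 14
gcd(2,1,3) = 1

Coefficients: [2, 1, 3]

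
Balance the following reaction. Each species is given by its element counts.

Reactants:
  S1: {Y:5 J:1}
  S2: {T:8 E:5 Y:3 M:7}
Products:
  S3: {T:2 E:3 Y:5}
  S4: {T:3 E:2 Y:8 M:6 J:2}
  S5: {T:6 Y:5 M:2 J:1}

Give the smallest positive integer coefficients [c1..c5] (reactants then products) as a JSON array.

Coefficients: [5, 2, 2, 2, 1]

T: 5·0+2·8 = 16 | 2·2+2·3+1·6 = 16
E: 5·0+2·5 = 10 | 2·3+2·2+1·0 = 10
Y: 5·5+2·3 = 31 | 2·5+2·8+1·5 = 31
M: 5·0+2·7 = 14 | 2·0+2·6+1·2 = 14
J: 5·1+2·0 = 5 | 2·0+2·2+1·1 = 5
gcd(5,2,2,2,1) = 1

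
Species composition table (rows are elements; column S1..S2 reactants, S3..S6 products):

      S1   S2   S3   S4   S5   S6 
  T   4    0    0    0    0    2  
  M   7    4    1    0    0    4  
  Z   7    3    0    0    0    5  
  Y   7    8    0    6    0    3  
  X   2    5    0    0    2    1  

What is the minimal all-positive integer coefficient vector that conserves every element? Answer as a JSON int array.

Coefficients: [2, 2, 6, 3, 5, 4]

T: 2·4+2·0 = 8 | 6·0+3·0+5·0+4·2 = 8
M: 2·7+2·4 = 22 | 6·1+3·0+5·0+4·4 = 22
Z: 2·7+2·3 = 20 | 6·0+3·0+5·0+4·5 = 20
Y: 2·7+2·8 = 30 | 6·0+3·6+5·0+4·3 = 30
X: 2·2+2·5 = 14 | 6·0+3·0+5·2+4·1 = 14
gcd(2,2,6,3,5,4) = 1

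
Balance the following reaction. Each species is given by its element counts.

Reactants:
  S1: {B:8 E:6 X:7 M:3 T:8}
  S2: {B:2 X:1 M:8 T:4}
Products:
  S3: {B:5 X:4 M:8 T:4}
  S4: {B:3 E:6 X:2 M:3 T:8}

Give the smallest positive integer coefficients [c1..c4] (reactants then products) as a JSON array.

Coefficients: [3, 5, 5, 3]

B: 3·8+5·2 = 34 | 5·5+3·3 = 34
E: 3·6+5·0 = 18 | 5·0+3·6 = 18
X: 3·7+5·1 = 26 | 5·4+3·2 = 26
M: 3·3+5·8 = 49 | 5·8+3·3 = 49
T: 3·8+5·4 = 44 | 5·4+3·8 = 44
gcd(3,5,5,3) = 1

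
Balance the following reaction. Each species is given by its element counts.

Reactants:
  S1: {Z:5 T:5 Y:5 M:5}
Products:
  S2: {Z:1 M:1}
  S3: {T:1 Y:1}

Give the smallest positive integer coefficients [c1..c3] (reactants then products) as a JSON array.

Z: 1·5 = 5 | 5·1+5·0 = 5
T: 1·5 = 5 | 5·0+5·1 = 5
Y: 1·5 = 5 | 5·0+5·1 = 5
M: 1·5 = 5 | 5·1+5·0 = 5
gcd(1,5,5) = 1

Coefficients: [1, 5, 5]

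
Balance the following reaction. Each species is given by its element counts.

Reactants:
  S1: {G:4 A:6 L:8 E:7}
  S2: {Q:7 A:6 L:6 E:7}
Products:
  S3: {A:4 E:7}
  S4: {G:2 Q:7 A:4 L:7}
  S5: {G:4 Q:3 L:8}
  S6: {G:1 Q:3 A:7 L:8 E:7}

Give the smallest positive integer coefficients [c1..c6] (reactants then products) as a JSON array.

Coefficients: [5, 5, 6, 2, 3, 4]

G: 5·4+5·0 = 20 | 6·0+2·2+3·4+4·1 = 20
Q: 5·0+5·7 = 35 | 6·0+2·7+3·3+4·3 = 35
A: 5·6+5·6 = 60 | 6·4+2·4+3·0+4·7 = 60
L: 5·8+5·6 = 70 | 6·0+2·7+3·8+4·8 = 70
E: 5·7+5·7 = 70 | 6·7+2·0+3·0+4·7 = 70
gcd(5,5,6,2,3,4) = 1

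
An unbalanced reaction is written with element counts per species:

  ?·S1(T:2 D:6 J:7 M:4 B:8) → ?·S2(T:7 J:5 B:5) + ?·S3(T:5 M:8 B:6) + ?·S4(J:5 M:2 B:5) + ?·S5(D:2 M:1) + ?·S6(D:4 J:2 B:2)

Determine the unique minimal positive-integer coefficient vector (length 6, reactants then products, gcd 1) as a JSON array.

T: 6·2 = 12 | 1·7+1·5+5·0+6·0+6·0 = 12
D: 6·6 = 36 | 1·0+1·0+5·0+6·2+6·4 = 36
J: 6·7 = 42 | 1·5+1·0+5·5+6·0+6·2 = 42
M: 6·4 = 24 | 1·0+1·8+5·2+6·1+6·0 = 24
B: 6·8 = 48 | 1·5+1·6+5·5+6·0+6·2 = 48
gcd(6,1,1,5,6,6) = 1

Coefficients: [6, 1, 1, 5, 6, 6]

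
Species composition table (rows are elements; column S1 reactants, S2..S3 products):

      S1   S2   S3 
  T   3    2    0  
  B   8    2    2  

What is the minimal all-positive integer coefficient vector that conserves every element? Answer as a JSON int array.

T: 2·3 = 6 | 3·2+5·0 = 6
B: 2·8 = 16 | 3·2+5·2 = 16
gcd(2,3,5) = 1

Coefficients: [2, 3, 5]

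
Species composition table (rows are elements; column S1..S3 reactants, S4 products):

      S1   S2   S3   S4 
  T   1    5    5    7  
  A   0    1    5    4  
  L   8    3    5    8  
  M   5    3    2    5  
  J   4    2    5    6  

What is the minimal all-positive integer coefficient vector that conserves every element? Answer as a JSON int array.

Coefficients: [1, 2, 2, 3]

T: 1·1+2·5+2·5 = 21 | 3·7 = 21
A: 1·0+2·1+2·5 = 12 | 3·4 = 12
L: 1·8+2·3+2·5 = 24 | 3·8 = 24
M: 1·5+2·3+2·2 = 15 | 3·5 = 15
J: 1·4+2·2+2·5 = 18 | 3·6 = 18
gcd(1,2,2,3) = 1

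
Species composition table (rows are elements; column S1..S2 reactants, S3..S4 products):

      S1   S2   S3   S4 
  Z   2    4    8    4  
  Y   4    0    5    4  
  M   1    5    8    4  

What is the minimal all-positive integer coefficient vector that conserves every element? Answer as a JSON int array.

Z: 6·2+6·4 = 36 | 4·8+1·4 = 36
Y: 6·4+6·0 = 24 | 4·5+1·4 = 24
M: 6·1+6·5 = 36 | 4·8+1·4 = 36
gcd(6,6,4,1) = 1

Coefficients: [6, 6, 4, 1]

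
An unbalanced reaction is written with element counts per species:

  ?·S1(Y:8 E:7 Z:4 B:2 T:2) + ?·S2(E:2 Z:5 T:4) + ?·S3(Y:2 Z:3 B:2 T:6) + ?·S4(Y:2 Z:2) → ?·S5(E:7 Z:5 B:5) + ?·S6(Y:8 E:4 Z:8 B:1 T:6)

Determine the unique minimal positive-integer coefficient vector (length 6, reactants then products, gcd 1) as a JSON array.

Coefficients: [3, 3, 2, 6, 1, 5]

Y: 3·8+3·0+2·2+6·2 = 40 | 1·0+5·8 = 40
E: 3·7+3·2+2·0+6·0 = 27 | 1·7+5·4 = 27
Z: 3·4+3·5+2·3+6·2 = 45 | 1·5+5·8 = 45
B: 3·2+3·0+2·2+6·0 = 10 | 1·5+5·1 = 10
T: 3·2+3·4+2·6+6·0 = 30 | 1·0+5·6 = 30
gcd(3,3,2,6,1,5) = 1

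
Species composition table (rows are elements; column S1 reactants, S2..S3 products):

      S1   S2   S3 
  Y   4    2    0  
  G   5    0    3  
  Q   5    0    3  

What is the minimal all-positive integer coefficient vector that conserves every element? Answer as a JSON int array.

Y: 3·4 = 12 | 6·2+5·0 = 12
G: 3·5 = 15 | 6·0+5·3 = 15
Q: 3·5 = 15 | 6·0+5·3 = 15
gcd(3,6,5) = 1

Coefficients: [3, 6, 5]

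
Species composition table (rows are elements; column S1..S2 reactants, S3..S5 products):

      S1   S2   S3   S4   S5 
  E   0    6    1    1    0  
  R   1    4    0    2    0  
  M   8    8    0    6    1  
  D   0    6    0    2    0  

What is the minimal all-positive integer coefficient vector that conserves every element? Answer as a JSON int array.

Coefficients: [2, 1, 3, 3, 6]

E: 2·0+1·6 = 6 | 3·1+3·1+6·0 = 6
R: 2·1+1·4 = 6 | 3·0+3·2+6·0 = 6
M: 2·8+1·8 = 24 | 3·0+3·6+6·1 = 24
D: 2·0+1·6 = 6 | 3·0+3·2+6·0 = 6
gcd(2,1,3,3,6) = 1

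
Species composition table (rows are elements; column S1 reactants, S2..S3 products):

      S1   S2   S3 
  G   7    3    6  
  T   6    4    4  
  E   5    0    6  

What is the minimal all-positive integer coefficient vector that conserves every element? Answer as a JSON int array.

G: 6·7 = 42 | 4·3+5·6 = 42
T: 6·6 = 36 | 4·4+5·4 = 36
E: 6·5 = 30 | 4·0+5·6 = 30
gcd(6,4,5) = 1

Coefficients: [6, 4, 5]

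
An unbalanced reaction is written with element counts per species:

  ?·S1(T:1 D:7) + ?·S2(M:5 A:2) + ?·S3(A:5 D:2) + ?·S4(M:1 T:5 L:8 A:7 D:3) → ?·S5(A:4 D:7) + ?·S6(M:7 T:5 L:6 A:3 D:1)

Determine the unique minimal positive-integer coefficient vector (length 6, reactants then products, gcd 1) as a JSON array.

M: 5·0+5·5+1·0+3·1 = 28 | 6·0+4·7 = 28
T: 5·1+5·0+1·0+3·5 = 20 | 6·0+4·5 = 20
L: 5·0+5·0+1·0+3·8 = 24 | 6·0+4·6 = 24
A: 5·0+5·2+1·5+3·7 = 36 | 6·4+4·3 = 36
D: 5·7+5·0+1·2+3·3 = 46 | 6·7+4·1 = 46
gcd(5,5,1,3,6,4) = 1

Coefficients: [5, 5, 1, 3, 6, 4]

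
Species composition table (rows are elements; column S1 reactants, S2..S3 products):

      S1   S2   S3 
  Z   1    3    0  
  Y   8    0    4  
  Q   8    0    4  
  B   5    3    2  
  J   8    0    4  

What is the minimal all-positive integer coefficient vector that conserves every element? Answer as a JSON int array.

Coefficients: [3, 1, 6]

Z: 3·1 = 3 | 1·3+6·0 = 3
Y: 3·8 = 24 | 1·0+6·4 = 24
Q: 3·8 = 24 | 1·0+6·4 = 24
B: 3·5 = 15 | 1·3+6·2 = 15
J: 3·8 = 24 | 1·0+6·4 = 24
gcd(3,1,6) = 1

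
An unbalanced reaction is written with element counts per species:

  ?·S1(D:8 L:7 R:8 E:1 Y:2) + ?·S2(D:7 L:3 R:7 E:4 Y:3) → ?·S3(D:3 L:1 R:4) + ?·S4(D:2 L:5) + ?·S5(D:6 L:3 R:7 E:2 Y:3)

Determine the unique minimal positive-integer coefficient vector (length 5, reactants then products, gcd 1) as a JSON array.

Coefficients: [6, 1, 5, 5, 5]

D: 6·8+1·7 = 55 | 5·3+5·2+5·6 = 55
L: 6·7+1·3 = 45 | 5·1+5·5+5·3 = 45
R: 6·8+1·7 = 55 | 5·4+5·0+5·7 = 55
E: 6·1+1·4 = 10 | 5·0+5·0+5·2 = 10
Y: 6·2+1·3 = 15 | 5·0+5·0+5·3 = 15
gcd(6,1,5,5,5) = 1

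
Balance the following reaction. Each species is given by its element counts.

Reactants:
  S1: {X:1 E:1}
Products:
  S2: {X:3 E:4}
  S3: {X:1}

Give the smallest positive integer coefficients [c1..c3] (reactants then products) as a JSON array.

X: 4·1 = 4 | 1·3+1·1 = 4
E: 4·1 = 4 | 1·4+1·0 = 4
gcd(4,1,1) = 1

Coefficients: [4, 1, 1]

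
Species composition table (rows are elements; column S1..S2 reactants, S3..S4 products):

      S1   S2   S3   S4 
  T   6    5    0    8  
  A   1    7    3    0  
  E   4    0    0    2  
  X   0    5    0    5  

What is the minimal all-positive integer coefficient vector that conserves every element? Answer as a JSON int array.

T: 1·6+2·5 = 16 | 5·0+2·8 = 16
A: 1·1+2·7 = 15 | 5·3+2·0 = 15
E: 1·4+2·0 = 4 | 5·0+2·2 = 4
X: 1·0+2·5 = 10 | 5·0+2·5 = 10
gcd(1,2,5,2) = 1

Coefficients: [1, 2, 5, 2]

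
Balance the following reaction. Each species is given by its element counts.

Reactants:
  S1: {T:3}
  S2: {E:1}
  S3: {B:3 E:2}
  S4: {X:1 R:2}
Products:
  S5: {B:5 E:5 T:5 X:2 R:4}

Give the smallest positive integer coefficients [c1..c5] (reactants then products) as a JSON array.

Coefficients: [5, 5, 5, 6, 3]

B: 5·0+5·0+5·3+6·0 = 15 | 3·5 = 15
E: 5·0+5·1+5·2+6·0 = 15 | 3·5 = 15
T: 5·3+5·0+5·0+6·0 = 15 | 3·5 = 15
X: 5·0+5·0+5·0+6·1 = 6 | 3·2 = 6
R: 5·0+5·0+5·0+6·2 = 12 | 3·4 = 12
gcd(5,5,5,6,3) = 1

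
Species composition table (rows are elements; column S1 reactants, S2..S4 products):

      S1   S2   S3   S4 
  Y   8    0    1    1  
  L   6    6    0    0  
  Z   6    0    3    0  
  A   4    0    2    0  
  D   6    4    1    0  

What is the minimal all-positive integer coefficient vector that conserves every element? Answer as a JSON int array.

Y: 1·8 = 8 | 1·0+2·1+6·1 = 8
L: 1·6 = 6 | 1·6+2·0+6·0 = 6
Z: 1·6 = 6 | 1·0+2·3+6·0 = 6
A: 1·4 = 4 | 1·0+2·2+6·0 = 4
D: 1·6 = 6 | 1·4+2·1+6·0 = 6
gcd(1,1,2,6) = 1

Coefficients: [1, 1, 2, 6]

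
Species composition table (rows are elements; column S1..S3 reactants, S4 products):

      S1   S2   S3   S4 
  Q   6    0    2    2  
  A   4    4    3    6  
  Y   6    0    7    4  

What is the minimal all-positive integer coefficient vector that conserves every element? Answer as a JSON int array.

Coefficients: [1, 5, 2, 5]

Q: 1·6+5·0+2·2 = 10 | 5·2 = 10
A: 1·4+5·4+2·3 = 30 | 5·6 = 30
Y: 1·6+5·0+2·7 = 20 | 5·4 = 20
gcd(1,5,2,5) = 1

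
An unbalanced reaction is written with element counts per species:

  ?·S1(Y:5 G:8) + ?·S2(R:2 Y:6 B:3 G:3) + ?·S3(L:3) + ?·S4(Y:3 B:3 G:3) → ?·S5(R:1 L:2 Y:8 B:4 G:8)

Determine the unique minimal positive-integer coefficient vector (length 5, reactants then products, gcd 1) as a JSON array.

Coefficients: [3, 3, 4, 5, 6]

R: 3·0+3·2+4·0+5·0 = 6 | 6·1 = 6
L: 3·0+3·0+4·3+5·0 = 12 | 6·2 = 12
Y: 3·5+3·6+4·0+5·3 = 48 | 6·8 = 48
B: 3·0+3·3+4·0+5·3 = 24 | 6·4 = 24
G: 3·8+3·3+4·0+5·3 = 48 | 6·8 = 48
gcd(3,3,4,5,6) = 1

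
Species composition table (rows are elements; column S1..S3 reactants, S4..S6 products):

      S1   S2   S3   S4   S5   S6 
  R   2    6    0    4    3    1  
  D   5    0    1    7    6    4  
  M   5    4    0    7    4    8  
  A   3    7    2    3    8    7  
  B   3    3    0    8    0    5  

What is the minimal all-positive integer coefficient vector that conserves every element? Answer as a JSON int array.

R: 6·2+1·6+6·0 = 18 | 2·4+3·3+1·1 = 18
D: 6·5+1·0+6·1 = 36 | 2·7+3·6+1·4 = 36
M: 6·5+1·4+6·0 = 34 | 2·7+3·4+1·8 = 34
A: 6·3+1·7+6·2 = 37 | 2·3+3·8+1·7 = 37
B: 6·3+1·3+6·0 = 21 | 2·8+3·0+1·5 = 21
gcd(6,1,6,2,3,1) = 1

Coefficients: [6, 1, 6, 2, 3, 1]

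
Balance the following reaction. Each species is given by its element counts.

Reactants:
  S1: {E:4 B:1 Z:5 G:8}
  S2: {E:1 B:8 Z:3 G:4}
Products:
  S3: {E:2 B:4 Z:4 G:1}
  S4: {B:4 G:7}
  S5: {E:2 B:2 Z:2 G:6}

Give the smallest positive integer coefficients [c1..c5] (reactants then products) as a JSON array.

Coefficients: [2, 4, 5, 3, 1]

E: 2·4+4·1 = 12 | 5·2+3·0+1·2 = 12
B: 2·1+4·8 = 34 | 5·4+3·4+1·2 = 34
Z: 2·5+4·3 = 22 | 5·4+3·0+1·2 = 22
G: 2·8+4·4 = 32 | 5·1+3·7+1·6 = 32
gcd(2,4,5,3,1) = 1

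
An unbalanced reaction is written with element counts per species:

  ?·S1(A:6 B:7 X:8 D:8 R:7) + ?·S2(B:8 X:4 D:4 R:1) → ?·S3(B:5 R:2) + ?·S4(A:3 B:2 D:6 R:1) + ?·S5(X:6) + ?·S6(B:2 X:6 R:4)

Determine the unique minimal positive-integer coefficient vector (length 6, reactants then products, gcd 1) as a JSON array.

A: 2·6+2·0 = 12 | 4·0+4·3+3·0+1·0 = 12
B: 2·7+2·8 = 30 | 4·5+4·2+3·0+1·2 = 30
X: 2·8+2·4 = 24 | 4·0+4·0+3·6+1·6 = 24
D: 2·8+2·4 = 24 | 4·0+4·6+3·0+1·0 = 24
R: 2·7+2·1 = 16 | 4·2+4·1+3·0+1·4 = 16
gcd(2,2,4,4,3,1) = 1

Coefficients: [2, 2, 4, 4, 3, 1]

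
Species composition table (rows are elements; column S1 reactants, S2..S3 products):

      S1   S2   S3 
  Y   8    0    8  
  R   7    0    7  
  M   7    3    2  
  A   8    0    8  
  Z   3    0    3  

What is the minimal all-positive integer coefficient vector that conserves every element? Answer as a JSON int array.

Coefficients: [3, 5, 3]

Y: 3·8 = 24 | 5·0+3·8 = 24
R: 3·7 = 21 | 5·0+3·7 = 21
M: 3·7 = 21 | 5·3+3·2 = 21
A: 3·8 = 24 | 5·0+3·8 = 24
Z: 3·3 = 9 | 5·0+3·3 = 9
gcd(3,5,3) = 1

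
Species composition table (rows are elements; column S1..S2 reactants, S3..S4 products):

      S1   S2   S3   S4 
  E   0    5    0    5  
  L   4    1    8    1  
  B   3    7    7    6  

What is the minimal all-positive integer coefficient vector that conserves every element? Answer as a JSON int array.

E: 2·0+1·5 = 5 | 1·0+1·5 = 5
L: 2·4+1·1 = 9 | 1·8+1·1 = 9
B: 2·3+1·7 = 13 | 1·7+1·6 = 13
gcd(2,1,1,1) = 1

Coefficients: [2, 1, 1, 1]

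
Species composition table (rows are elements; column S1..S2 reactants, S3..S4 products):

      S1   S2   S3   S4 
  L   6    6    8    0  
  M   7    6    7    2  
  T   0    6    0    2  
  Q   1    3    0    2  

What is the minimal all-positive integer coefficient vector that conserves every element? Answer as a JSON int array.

L: 3·6+1·6 = 24 | 3·8+3·0 = 24
M: 3·7+1·6 = 27 | 3·7+3·2 = 27
T: 3·0+1·6 = 6 | 3·0+3·2 = 6
Q: 3·1+1·3 = 6 | 3·0+3·2 = 6
gcd(3,1,3,3) = 1

Coefficients: [3, 1, 3, 3]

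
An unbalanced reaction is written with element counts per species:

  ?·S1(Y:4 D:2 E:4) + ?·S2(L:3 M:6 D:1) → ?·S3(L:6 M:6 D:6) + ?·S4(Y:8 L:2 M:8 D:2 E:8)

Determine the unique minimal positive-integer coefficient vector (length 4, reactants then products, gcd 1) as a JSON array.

Y: 6·4+6·0 = 24 | 2·0+3·8 = 24
L: 6·0+6·3 = 18 | 2·6+3·2 = 18
M: 6·0+6·6 = 36 | 2·6+3·8 = 36
D: 6·2+6·1 = 18 | 2·6+3·2 = 18
E: 6·4+6·0 = 24 | 2·0+3·8 = 24
gcd(6,6,2,3) = 1

Coefficients: [6, 6, 2, 3]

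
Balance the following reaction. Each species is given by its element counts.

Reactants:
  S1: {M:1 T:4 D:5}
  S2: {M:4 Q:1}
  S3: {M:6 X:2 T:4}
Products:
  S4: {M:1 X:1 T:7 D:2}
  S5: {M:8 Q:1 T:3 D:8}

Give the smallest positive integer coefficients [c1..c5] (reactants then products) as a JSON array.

M: 4·1+2·4+1·6 = 18 | 2·1+2·8 = 18
Q: 4·0+2·1+1·0 = 2 | 2·0+2·1 = 2
X: 4·0+2·0+1·2 = 2 | 2·1+2·0 = 2
T: 4·4+2·0+1·4 = 20 | 2·7+2·3 = 20
D: 4·5+2·0+1·0 = 20 | 2·2+2·8 = 20
gcd(4,2,1,2,2) = 1

Coefficients: [4, 2, 1, 2, 2]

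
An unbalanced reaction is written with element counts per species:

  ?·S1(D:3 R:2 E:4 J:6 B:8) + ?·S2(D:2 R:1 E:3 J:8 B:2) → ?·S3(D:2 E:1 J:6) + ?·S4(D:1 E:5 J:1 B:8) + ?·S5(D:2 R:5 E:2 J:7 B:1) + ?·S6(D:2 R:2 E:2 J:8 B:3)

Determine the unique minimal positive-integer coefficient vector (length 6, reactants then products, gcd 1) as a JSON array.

D: 3·3+5·2 = 19 | 4·2+3·1+1·2+3·2 = 19
R: 3·2+5·1 = 11 | 4·0+3·0+1·5+3·2 = 11
E: 3·4+5·3 = 27 | 4·1+3·5+1·2+3·2 = 27
J: 3·6+5·8 = 58 | 4·6+3·1+1·7+3·8 = 58
B: 3·8+5·2 = 34 | 4·0+3·8+1·1+3·3 = 34
gcd(3,5,4,3,1,3) = 1

Coefficients: [3, 5, 4, 3, 1, 3]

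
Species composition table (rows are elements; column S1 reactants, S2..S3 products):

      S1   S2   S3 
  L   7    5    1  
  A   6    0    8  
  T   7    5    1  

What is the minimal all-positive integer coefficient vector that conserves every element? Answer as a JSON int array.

L: 4·7 = 28 | 5·5+3·1 = 28
A: 4·6 = 24 | 5·0+3·8 = 24
T: 4·7 = 28 | 5·5+3·1 = 28
gcd(4,5,3) = 1

Coefficients: [4, 5, 3]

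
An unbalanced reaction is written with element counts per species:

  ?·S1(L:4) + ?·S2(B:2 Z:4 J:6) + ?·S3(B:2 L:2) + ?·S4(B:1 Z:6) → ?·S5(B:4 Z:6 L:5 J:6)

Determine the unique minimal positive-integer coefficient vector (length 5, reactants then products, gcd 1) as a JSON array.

B: 5·0+6·2+5·2+2·1 = 24 | 6·4 = 24
Z: 5·0+6·4+5·0+2·6 = 36 | 6·6 = 36
L: 5·4+6·0+5·2+2·0 = 30 | 6·5 = 30
J: 5·0+6·6+5·0+2·0 = 36 | 6·6 = 36
gcd(5,6,5,2,6) = 1

Coefficients: [5, 6, 5, 2, 6]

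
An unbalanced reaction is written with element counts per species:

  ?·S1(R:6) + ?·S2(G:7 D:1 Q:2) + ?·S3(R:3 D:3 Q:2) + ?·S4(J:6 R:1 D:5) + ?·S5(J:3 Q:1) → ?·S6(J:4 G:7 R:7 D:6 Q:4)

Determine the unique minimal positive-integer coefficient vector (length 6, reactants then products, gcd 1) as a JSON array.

Coefficients: [4, 6, 5, 3, 2, 6]

J: 4·0+6·0+5·0+3·6+2·3 = 24 | 6·4 = 24
G: 4·0+6·7+5·0+3·0+2·0 = 42 | 6·7 = 42
R: 4·6+6·0+5·3+3·1+2·0 = 42 | 6·7 = 42
D: 4·0+6·1+5·3+3·5+2·0 = 36 | 6·6 = 36
Q: 4·0+6·2+5·2+3·0+2·1 = 24 | 6·4 = 24
gcd(4,6,5,3,2,6) = 1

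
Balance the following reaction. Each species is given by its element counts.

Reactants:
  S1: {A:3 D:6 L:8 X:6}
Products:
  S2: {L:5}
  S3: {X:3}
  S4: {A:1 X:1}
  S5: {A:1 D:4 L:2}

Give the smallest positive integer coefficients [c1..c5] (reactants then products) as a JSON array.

Coefficients: [2, 2, 3, 3, 3]

A: 2·3 = 6 | 2·0+3·0+3·1+3·1 = 6
D: 2·6 = 12 | 2·0+3·0+3·0+3·4 = 12
L: 2·8 = 16 | 2·5+3·0+3·0+3·2 = 16
X: 2·6 = 12 | 2·0+3·3+3·1+3·0 = 12
gcd(2,2,3,3,3) = 1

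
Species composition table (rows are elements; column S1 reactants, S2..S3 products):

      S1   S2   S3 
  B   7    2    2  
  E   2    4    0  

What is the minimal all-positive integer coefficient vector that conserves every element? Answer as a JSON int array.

B: 2·7 = 14 | 1·2+6·2 = 14
E: 2·2 = 4 | 1·4+6·0 = 4
gcd(2,1,6) = 1

Coefficients: [2, 1, 6]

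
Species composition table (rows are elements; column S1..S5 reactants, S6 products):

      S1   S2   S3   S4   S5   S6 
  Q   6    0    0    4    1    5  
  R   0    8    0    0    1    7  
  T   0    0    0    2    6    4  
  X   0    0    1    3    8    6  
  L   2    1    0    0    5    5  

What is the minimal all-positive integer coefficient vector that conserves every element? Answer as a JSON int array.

Coefficients: [3, 4, 3, 1, 3, 5]

Q: 3·6+4·0+3·0+1·4+3·1 = 25 | 5·5 = 25
R: 3·0+4·8+3·0+1·0+3·1 = 35 | 5·7 = 35
T: 3·0+4·0+3·0+1·2+3·6 = 20 | 5·4 = 20
X: 3·0+4·0+3·1+1·3+3·8 = 30 | 5·6 = 30
L: 3·2+4·1+3·0+1·0+3·5 = 25 | 5·5 = 25
gcd(3,4,3,1,3,5) = 1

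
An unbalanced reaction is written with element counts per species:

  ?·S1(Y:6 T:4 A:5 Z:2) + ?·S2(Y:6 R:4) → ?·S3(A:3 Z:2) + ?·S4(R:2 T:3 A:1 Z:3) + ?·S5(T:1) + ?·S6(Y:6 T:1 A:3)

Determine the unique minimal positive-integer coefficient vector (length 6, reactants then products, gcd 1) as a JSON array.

Y: 4·6+1·6 = 30 | 1·0+2·0+5·0+5·6 = 30
R: 4·0+1·4 = 4 | 1·0+2·2+5·0+5·0 = 4
T: 4·4+1·0 = 16 | 1·0+2·3+5·1+5·1 = 16
A: 4·5+1·0 = 20 | 1·3+2·1+5·0+5·3 = 20
Z: 4·2+1·0 = 8 | 1·2+2·3+5·0+5·0 = 8
gcd(4,1,1,2,5,5) = 1

Coefficients: [4, 1, 1, 2, 5, 5]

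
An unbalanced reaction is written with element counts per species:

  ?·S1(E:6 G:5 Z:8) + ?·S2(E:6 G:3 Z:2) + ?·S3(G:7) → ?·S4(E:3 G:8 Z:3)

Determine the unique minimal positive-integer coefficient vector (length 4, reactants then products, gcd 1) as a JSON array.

E: 2·6+1·6+5·0 = 18 | 6·3 = 18
G: 2·5+1·3+5·7 = 48 | 6·8 = 48
Z: 2·8+1·2+5·0 = 18 | 6·3 = 18
gcd(2,1,5,6) = 1

Coefficients: [2, 1, 5, 6]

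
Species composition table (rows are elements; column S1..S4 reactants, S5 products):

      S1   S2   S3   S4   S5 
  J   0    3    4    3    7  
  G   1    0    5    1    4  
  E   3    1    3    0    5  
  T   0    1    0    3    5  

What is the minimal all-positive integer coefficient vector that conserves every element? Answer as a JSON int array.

J: 5·0+2·3+1·4+6·3 = 28 | 4·7 = 28
G: 5·1+2·0+1·5+6·1 = 16 | 4·4 = 16
E: 5·3+2·1+1·3+6·0 = 20 | 4·5 = 20
T: 5·0+2·1+1·0+6·3 = 20 | 4·5 = 20
gcd(5,2,1,6,4) = 1

Coefficients: [5, 2, 1, 6, 4]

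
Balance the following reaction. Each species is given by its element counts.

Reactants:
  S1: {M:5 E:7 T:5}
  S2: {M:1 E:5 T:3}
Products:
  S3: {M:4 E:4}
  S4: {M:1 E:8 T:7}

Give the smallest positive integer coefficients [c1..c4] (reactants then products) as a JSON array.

M: 2·5+6·1 = 16 | 3·4+4·1 = 16
E: 2·7+6·5 = 44 | 3·4+4·8 = 44
T: 2·5+6·3 = 28 | 3·0+4·7 = 28
gcd(2,6,3,4) = 1

Coefficients: [2, 6, 3, 4]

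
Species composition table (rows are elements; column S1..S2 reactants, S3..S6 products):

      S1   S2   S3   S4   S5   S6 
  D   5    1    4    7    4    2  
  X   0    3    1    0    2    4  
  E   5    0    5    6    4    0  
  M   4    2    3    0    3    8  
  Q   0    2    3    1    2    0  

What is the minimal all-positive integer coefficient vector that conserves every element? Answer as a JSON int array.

D: 6·5+6·1 = 36 | 2·4+2·7+2·4+3·2 = 36
X: 6·0+6·3 = 18 | 2·1+2·0+2·2+3·4 = 18
E: 6·5+6·0 = 30 | 2·5+2·6+2·4+3·0 = 30
M: 6·4+6·2 = 36 | 2·3+2·0+2·3+3·8 = 36
Q: 6·0+6·2 = 12 | 2·3+2·1+2·2+3·0 = 12
gcd(6,6,2,2,2,3) = 1

Coefficients: [6, 6, 2, 2, 2, 3]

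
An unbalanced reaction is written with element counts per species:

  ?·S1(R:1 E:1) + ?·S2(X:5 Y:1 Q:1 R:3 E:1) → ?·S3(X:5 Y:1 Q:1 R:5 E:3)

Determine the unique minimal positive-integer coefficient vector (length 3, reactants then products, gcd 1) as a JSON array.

X: 2·0+1·5 = 5 | 1·5 = 5
Y: 2·0+1·1 = 1 | 1·1 = 1
Q: 2·0+1·1 = 1 | 1·1 = 1
R: 2·1+1·3 = 5 | 1·5 = 5
E: 2·1+1·1 = 3 | 1·3 = 3
gcd(2,1,1) = 1

Coefficients: [2, 1, 1]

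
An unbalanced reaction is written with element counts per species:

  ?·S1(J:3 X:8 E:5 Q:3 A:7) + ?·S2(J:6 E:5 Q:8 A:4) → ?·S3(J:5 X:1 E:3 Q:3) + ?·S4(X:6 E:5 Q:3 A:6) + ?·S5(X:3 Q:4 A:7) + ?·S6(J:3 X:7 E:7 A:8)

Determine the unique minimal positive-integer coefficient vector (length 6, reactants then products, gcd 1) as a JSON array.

J: 5·3+3·6 = 33 | 6·5+3·0+3·0+1·3 = 33
X: 5·8+3·0 = 40 | 6·1+3·6+3·3+1·7 = 40
E: 5·5+3·5 = 40 | 6·3+3·5+3·0+1·7 = 40
Q: 5·3+3·8 = 39 | 6·3+3·3+3·4+1·0 = 39
A: 5·7+3·4 = 47 | 6·0+3·6+3·7+1·8 = 47
gcd(5,3,6,3,3,1) = 1

Coefficients: [5, 3, 6, 3, 3, 1]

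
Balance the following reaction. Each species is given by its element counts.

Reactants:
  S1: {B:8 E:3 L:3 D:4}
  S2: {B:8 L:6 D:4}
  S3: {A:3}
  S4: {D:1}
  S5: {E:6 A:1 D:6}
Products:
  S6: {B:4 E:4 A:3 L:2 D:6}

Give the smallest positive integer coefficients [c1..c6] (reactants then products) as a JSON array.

B: 2·8+1·8+5·0+6·0+3·0 = 24 | 6·4 = 24
E: 2·3+1·0+5·0+6·0+3·6 = 24 | 6·4 = 24
A: 2·0+1·0+5·3+6·0+3·1 = 18 | 6·3 = 18
L: 2·3+1·6+5·0+6·0+3·0 = 12 | 6·2 = 12
D: 2·4+1·4+5·0+6·1+3·6 = 36 | 6·6 = 36
gcd(2,1,5,6,3,6) = 1

Coefficients: [2, 1, 5, 6, 3, 6]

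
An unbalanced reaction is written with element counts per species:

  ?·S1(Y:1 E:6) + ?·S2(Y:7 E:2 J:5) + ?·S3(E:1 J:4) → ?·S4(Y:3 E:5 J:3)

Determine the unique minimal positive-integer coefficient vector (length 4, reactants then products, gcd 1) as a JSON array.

Y: 2·1+1·7+1·0 = 9 | 3·3 = 9
E: 2·6+1·2+1·1 = 15 | 3·5 = 15
J: 2·0+1·5+1·4 = 9 | 3·3 = 9
gcd(2,1,1,3) = 1

Coefficients: [2, 1, 1, 3]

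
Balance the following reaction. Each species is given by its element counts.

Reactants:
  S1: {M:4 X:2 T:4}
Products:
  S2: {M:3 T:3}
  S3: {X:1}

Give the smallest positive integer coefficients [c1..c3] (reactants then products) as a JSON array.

M: 3·4 = 12 | 4·3+6·0 = 12
X: 3·2 = 6 | 4·0+6·1 = 6
T: 3·4 = 12 | 4·3+6·0 = 12
gcd(3,4,6) = 1

Coefficients: [3, 4, 6]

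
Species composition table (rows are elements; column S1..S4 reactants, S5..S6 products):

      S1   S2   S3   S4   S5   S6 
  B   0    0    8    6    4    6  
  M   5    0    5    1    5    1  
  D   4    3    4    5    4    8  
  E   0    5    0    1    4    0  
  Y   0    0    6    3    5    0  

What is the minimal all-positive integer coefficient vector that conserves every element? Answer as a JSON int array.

B: 3·0+4·0+3·8+4·6 = 48 | 6·4+4·6 = 48
M: 3·5+4·0+3·5+4·1 = 34 | 6·5+4·1 = 34
D: 3·4+4·3+3·4+4·5 = 56 | 6·4+4·8 = 56
E: 3·0+4·5+3·0+4·1 = 24 | 6·4+4·0 = 24
Y: 3·0+4·0+3·6+4·3 = 30 | 6·5+4·0 = 30
gcd(3,4,3,4,6,4) = 1

Coefficients: [3, 4, 3, 4, 6, 4]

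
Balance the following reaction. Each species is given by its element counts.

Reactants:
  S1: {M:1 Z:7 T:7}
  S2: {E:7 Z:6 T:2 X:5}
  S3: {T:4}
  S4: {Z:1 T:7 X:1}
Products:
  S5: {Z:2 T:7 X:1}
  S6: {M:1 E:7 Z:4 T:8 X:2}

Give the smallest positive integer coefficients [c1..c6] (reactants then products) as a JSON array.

Coefficients: [1, 1, 5, 3, 6, 1]

M: 1·1+1·0+5·0+3·0 = 1 | 6·0+1·1 = 1
E: 1·0+1·7+5·0+3·0 = 7 | 6·0+1·7 = 7
Z: 1·7+1·6+5·0+3·1 = 16 | 6·2+1·4 = 16
T: 1·7+1·2+5·4+3·7 = 50 | 6·7+1·8 = 50
X: 1·0+1·5+5·0+3·1 = 8 | 6·1+1·2 = 8
gcd(1,1,5,3,6,1) = 1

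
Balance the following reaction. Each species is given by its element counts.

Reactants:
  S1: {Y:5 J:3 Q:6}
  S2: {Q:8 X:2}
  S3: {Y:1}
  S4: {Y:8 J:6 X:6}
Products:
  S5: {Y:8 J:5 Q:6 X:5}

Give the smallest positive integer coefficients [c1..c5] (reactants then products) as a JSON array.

Coefficients: [2, 3, 6, 4, 6]

Y: 2·5+3·0+6·1+4·8 = 48 | 6·8 = 48
J: 2·3+3·0+6·0+4·6 = 30 | 6·5 = 30
Q: 2·6+3·8+6·0+4·0 = 36 | 6·6 = 36
X: 2·0+3·2+6·0+4·6 = 30 | 6·5 = 30
gcd(2,3,6,4,6) = 1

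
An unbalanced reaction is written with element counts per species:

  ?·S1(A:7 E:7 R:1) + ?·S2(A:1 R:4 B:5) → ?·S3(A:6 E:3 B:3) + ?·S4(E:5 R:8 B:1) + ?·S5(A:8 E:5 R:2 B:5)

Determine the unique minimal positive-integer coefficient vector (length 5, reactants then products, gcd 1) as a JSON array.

A: 6·7+6·1 = 48 | 4·6+3·0+3·8 = 48
E: 6·7+6·0 = 42 | 4·3+3·5+3·5 = 42
R: 6·1+6·4 = 30 | 4·0+3·8+3·2 = 30
B: 6·0+6·5 = 30 | 4·3+3·1+3·5 = 30
gcd(6,6,4,3,3) = 1

Coefficients: [6, 6, 4, 3, 3]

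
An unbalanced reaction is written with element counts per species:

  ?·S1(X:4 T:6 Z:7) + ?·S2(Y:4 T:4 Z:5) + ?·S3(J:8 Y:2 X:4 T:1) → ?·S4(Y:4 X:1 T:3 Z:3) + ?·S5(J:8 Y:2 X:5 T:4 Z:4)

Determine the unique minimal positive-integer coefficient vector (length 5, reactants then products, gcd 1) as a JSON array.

J: 2·0+3·0+5·8 = 40 | 3·0+5·8 = 40
Y: 2·0+3·4+5·2 = 22 | 3·4+5·2 = 22
X: 2·4+3·0+5·4 = 28 | 3·1+5·5 = 28
T: 2·6+3·4+5·1 = 29 | 3·3+5·4 = 29
Z: 2·7+3·5+5·0 = 29 | 3·3+5·4 = 29
gcd(2,3,5,3,5) = 1

Coefficients: [2, 3, 5, 3, 5]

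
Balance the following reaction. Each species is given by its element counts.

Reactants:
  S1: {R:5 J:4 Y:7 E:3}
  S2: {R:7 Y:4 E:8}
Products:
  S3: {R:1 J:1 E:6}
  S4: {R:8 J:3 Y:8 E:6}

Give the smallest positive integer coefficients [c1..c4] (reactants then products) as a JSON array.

R: 4·5+3·7 = 41 | 1·1+5·8 = 41
J: 4·4+3·0 = 16 | 1·1+5·3 = 16
Y: 4·7+3·4 = 40 | 1·0+5·8 = 40
E: 4·3+3·8 = 36 | 1·6+5·6 = 36
gcd(4,3,1,5) = 1

Coefficients: [4, 3, 1, 5]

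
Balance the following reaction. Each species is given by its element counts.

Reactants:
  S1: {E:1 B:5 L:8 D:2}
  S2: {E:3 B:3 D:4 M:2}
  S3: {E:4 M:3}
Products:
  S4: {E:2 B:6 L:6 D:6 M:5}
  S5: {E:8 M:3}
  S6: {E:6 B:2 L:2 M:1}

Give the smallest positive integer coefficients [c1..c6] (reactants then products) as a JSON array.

E: 3·1+3·3+5·4 = 32 | 3·2+1·8+3·6 = 32
B: 3·5+3·3+5·0 = 24 | 3·6+1·0+3·2 = 24
L: 3·8+3·0+5·0 = 24 | 3·6+1·0+3·2 = 24
D: 3·2+3·4+5·0 = 18 | 3·6+1·0+3·0 = 18
M: 3·0+3·2+5·3 = 21 | 3·5+1·3+3·1 = 21
gcd(3,3,5,3,1,3) = 1

Coefficients: [3, 3, 5, 3, 1, 3]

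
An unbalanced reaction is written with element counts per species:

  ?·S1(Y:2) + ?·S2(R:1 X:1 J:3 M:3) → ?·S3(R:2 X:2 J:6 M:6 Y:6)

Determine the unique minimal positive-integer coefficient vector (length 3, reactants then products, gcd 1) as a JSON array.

R: 3·0+2·1 = 2 | 1·2 = 2
X: 3·0+2·1 = 2 | 1·2 = 2
J: 3·0+2·3 = 6 | 1·6 = 6
M: 3·0+2·3 = 6 | 1·6 = 6
Y: 3·2+2·0 = 6 | 1·6 = 6
gcd(3,2,1) = 1

Coefficients: [3, 2, 1]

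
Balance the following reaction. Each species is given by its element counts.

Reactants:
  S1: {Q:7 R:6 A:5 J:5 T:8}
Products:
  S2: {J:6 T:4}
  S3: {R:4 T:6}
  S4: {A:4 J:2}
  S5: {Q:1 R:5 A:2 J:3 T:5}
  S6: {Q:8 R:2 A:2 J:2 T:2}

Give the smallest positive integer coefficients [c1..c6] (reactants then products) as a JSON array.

Coefficients: [6, 1, 4, 4, 2, 5]

Q: 6·7 = 42 | 1·0+4·0+4·0+2·1+5·8 = 42
R: 6·6 = 36 | 1·0+4·4+4·0+2·5+5·2 = 36
A: 6·5 = 30 | 1·0+4·0+4·4+2·2+5·2 = 30
J: 6·5 = 30 | 1·6+4·0+4·2+2·3+5·2 = 30
T: 6·8 = 48 | 1·4+4·6+4·0+2·5+5·2 = 48
gcd(6,1,4,4,2,5) = 1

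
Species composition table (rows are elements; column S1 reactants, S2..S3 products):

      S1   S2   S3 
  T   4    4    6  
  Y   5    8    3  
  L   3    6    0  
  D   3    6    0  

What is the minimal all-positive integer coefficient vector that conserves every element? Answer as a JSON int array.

T: 6·4 = 24 | 3·4+2·6 = 24
Y: 6·5 = 30 | 3·8+2·3 = 30
L: 6·3 = 18 | 3·6+2·0 = 18
D: 6·3 = 18 | 3·6+2·0 = 18
gcd(6,3,2) = 1

Coefficients: [6, 3, 2]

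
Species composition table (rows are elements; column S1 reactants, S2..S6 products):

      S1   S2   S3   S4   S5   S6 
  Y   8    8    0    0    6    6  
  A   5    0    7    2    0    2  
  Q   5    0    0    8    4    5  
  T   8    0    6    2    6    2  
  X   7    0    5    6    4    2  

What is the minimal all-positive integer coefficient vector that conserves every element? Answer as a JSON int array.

Coefficients: [5, 2, 3, 1, 3, 1]

Y: 5·8 = 40 | 2·8+3·0+1·0+3·6+1·6 = 40
A: 5·5 = 25 | 2·0+3·7+1·2+3·0+1·2 = 25
Q: 5·5 = 25 | 2·0+3·0+1·8+3·4+1·5 = 25
T: 5·8 = 40 | 2·0+3·6+1·2+3·6+1·2 = 40
X: 5·7 = 35 | 2·0+3·5+1·6+3·4+1·2 = 35
gcd(5,2,3,1,3,1) = 1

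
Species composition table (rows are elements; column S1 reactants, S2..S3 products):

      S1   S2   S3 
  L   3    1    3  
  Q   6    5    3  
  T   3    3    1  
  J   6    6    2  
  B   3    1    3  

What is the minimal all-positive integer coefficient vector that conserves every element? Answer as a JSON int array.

L: 4·3 = 12 | 3·1+3·3 = 12
Q: 4·6 = 24 | 3·5+3·3 = 24
T: 4·3 = 12 | 3·3+3·1 = 12
J: 4·6 = 24 | 3·6+3·2 = 24
B: 4·3 = 12 | 3·1+3·3 = 12
gcd(4,3,3) = 1

Coefficients: [4, 3, 3]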